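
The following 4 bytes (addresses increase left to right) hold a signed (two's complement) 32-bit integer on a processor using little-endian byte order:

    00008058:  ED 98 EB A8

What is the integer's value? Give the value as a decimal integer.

-1460954899

In little-endian order the low byte comes first in memory.
Reassemble most-significant byte first: A8 EB 98 ED → 0xA8EB98ED.
Top bit is set, so as a signed 32-bit value this is 0xA8EB98ED − 2^32 = -1460954899.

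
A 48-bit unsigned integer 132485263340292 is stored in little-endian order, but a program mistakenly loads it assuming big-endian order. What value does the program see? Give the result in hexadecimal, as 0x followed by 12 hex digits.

132485263340292 in 48-bit hexadecimal is 0x787EA10F3304.
Stored little-endian, the bytes at ascending addresses are 04 33 0F A1 7E 78.
Read back as big-endian, the last byte is least significant, giving 0x04330FA17E78.

0x04330FA17E78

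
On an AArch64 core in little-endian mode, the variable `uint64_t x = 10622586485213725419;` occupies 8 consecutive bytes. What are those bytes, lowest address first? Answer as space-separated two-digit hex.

10622586485213725419 in hexadecimal, padded to 64 bits, is 0x936B02209F0782EB.
Split into bytes (most-significant first): 93 6B 02 20 9F 07 82 EB.
Little-endian stores the least-significant byte at the lowest address.
So at ascending addresses the bytes are EB 82 07 9F 20 02 6B 93.

EB 82 07 9F 20 02 6B 93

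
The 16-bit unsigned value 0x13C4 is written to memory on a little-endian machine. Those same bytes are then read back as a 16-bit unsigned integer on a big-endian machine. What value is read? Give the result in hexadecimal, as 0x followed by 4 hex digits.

0xC413

Stored little-endian, the bytes at ascending addresses are C4 13.
Read back as big-endian, the last byte is least significant, giving 0xC413.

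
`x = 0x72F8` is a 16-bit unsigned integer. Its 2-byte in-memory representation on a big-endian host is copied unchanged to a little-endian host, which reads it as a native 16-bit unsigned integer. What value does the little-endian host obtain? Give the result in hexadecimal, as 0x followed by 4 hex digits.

0xF872

Stored big-endian, the bytes at ascending addresses are 72 F8.
Read back as little-endian, the first byte is least significant, giving 0xF872.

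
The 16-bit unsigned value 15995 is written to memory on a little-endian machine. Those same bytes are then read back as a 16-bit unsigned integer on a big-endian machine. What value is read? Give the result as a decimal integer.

31550

15995 in 16-bit hexadecimal is 0x3E7B.
Stored little-endian, the bytes at ascending addresses are 7B 3E.
Read back as big-endian, the last byte is least significant, giving 0x7B3E.
0x7B3E = 31550.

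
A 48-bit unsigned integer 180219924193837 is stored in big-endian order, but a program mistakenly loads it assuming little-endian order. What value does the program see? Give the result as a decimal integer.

180219924193837 in 48-bit hexadecimal is 0xA3E8B890222D.
Stored big-endian, the bytes at ascending addresses are A3 E8 B8 90 22 2D.
Read back as little-endian, the first byte is least significant, giving 0x2D2290B8E8A3.
0x2D2290B8E8A3 = 49626480175267.

49626480175267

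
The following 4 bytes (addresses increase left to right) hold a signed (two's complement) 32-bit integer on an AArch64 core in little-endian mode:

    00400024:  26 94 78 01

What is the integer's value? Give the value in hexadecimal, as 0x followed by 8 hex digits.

Little-endian: lowest address holds the least-significant byte.
Reassemble most-significant byte first: 01 78 94 26 → 0x01789426.

0x01789426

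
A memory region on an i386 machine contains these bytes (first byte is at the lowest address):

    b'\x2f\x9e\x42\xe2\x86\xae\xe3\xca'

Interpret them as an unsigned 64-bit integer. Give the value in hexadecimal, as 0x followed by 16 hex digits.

0xCAE3AE86E2429E2F

Little-endian stores the least-significant byte at the lowest address.
Reassemble most-significant byte first: CA E3 AE 86 E2 42 9E 2F → 0xCAE3AE86E2429E2F.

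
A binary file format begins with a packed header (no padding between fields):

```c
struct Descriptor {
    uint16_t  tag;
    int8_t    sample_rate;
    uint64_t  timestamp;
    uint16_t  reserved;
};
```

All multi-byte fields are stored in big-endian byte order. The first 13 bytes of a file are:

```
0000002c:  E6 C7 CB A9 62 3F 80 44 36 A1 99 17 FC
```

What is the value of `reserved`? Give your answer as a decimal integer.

`reserved` follows `tag` (2 B), `sample_rate` (1 B), `timestamp` (8 B), so it starts at offset 2 + 1 + 8 = 11 and occupies 2 bytes.
Bytes at offsets 11..12: 17 FC.
Big-endian stores the most-significant byte at the lowest address.
The bytes are already most-significant first: 0x17FC.
0x17FC = 6140.

6140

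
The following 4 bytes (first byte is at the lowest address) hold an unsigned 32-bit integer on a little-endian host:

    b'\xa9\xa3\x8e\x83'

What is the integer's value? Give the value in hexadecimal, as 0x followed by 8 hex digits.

Little-endian: lowest address holds the least-significant byte.
Reassemble most-significant byte first: 83 8E A3 A9 → 0x838EA3A9.

0x838EA3A9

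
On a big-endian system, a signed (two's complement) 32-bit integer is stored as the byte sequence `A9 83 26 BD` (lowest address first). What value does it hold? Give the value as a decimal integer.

In big-endian order the high byte comes first in memory.
The bytes are already most-significant first: 0xA98326BD.
Top bit is set, so as a signed 32-bit value this is 0xA98326BD − 2^32 = -1451022659.

-1451022659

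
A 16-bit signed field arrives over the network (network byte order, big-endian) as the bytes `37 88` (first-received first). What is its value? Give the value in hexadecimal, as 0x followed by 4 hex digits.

Big-endian stores the most-significant byte at the lowest address.
The bytes are already most-significant first: 0x3788.

0x3788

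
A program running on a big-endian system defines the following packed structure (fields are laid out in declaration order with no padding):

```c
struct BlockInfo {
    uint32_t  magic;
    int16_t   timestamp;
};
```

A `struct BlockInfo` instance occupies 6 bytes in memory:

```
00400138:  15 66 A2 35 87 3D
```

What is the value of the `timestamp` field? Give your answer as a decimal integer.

-30915

`timestamp` follows `magic` (4 bytes), so it starts at byte offset 4 and occupies 2 bytes.
Bytes at offsets 4..5: 87 3D.
Big-endian: lowest address holds the most-significant byte.
The bytes are already most-significant first: 0x873D.
Top bit is set, so as a signed 16-bit value this is 0x873D − 2^16 = -30915.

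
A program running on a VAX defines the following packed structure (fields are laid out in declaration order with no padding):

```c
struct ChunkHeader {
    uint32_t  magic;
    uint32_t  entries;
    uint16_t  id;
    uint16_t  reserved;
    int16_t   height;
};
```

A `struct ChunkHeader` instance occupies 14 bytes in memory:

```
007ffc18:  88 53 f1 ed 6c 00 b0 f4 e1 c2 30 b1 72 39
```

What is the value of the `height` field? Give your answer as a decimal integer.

14706

`height` follows `magic` (4 B), `entries` (4 B), `id` (2 B), `reserved` (2 B), so it starts at offset 4 + 4 + 2 + 2 = 12 and occupies 2 bytes.
Bytes at offsets 12..13: 72 39.
Little-endian: lowest address holds the least-significant byte.
Reassemble most-significant byte first: 39 72 → 0x3972.
0x3972 = 14706.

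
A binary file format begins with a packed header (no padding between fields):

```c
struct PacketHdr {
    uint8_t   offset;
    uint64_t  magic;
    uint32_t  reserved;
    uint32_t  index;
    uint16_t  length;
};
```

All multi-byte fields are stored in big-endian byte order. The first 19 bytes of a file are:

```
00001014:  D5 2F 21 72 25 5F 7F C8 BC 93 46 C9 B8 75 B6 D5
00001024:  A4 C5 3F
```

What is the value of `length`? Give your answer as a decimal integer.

`length` follows `offset` (1 B), `magic` (8 B), `reserved` (4 B), `index` (4 B), so it starts at offset 1 + 8 + 4 + 4 = 17 and occupies 2 bytes.
Bytes at offsets 17..18: C5 3F.
In big-endian order the high byte comes first in memory.
The bytes are already most-significant first: 0xC53F.
0xC53F = 50495.

50495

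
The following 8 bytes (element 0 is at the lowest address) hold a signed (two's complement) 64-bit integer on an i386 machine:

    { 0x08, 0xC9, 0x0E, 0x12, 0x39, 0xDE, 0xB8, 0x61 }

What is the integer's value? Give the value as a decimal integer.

7041622354091231496

Little-endian stores the least-significant byte at the lowest address.
Reassemble most-significant byte first: 61 B8 DE 39 12 0E C9 08 → 0x61B8DE39120EC908.
0x61B8DE39120EC908 = 7041622354091231496.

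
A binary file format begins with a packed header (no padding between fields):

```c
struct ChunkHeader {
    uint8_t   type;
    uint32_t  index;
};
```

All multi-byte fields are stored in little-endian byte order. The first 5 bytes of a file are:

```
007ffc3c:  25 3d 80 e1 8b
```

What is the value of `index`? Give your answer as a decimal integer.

2346811453

`index` follows `type` (1 byte), so it starts at byte offset 1 and occupies 4 bytes.
Bytes at offsets 1..4: 3D 80 E1 8B.
In little-endian order the low byte comes first in memory.
Reassemble most-significant byte first: 8B E1 80 3D → 0x8BE1803D.
0x8BE1803D = 2346811453.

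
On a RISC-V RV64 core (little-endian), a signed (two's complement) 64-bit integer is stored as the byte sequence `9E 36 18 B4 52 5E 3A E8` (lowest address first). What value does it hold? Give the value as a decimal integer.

-1712952998959237474

In little-endian order the low byte comes first in memory.
Reassemble most-significant byte first: E8 3A 5E 52 B4 18 36 9E → 0xE83A5E52B418369E.
Top bit is set, so as a signed 64-bit value this is 0xE83A5E52B418369E − 2^64 = -1712952998959237474.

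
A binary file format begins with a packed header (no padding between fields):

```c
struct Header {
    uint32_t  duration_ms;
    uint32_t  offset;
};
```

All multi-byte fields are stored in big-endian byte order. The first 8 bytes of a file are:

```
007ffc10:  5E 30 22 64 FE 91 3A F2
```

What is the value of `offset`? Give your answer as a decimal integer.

4270930674

`offset` follows `duration_ms` (4 bytes), so it starts at byte offset 4 and occupies 4 bytes.
Bytes at offsets 4..7: FE 91 3A F2.
Big-endian stores the most-significant byte at the lowest address.
The bytes are already most-significant first: 0xFE913AF2.
0xFE913AF2 = 4270930674.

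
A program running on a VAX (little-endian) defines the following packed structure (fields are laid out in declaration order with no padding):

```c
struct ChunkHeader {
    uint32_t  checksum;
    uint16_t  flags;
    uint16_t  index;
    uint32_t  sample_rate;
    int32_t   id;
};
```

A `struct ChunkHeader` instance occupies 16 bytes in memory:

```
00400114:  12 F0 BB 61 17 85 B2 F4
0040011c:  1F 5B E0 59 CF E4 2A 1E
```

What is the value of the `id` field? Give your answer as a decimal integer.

`id` follows `checksum` (4 B), `flags` (2 B), `index` (2 B), `sample_rate` (4 B), so it starts at offset 4 + 2 + 2 + 4 = 12 and occupies 4 bytes.
Bytes at offsets 12..15: CF E4 2A 1E.
In little-endian order the low byte comes first in memory.
Reassemble most-significant byte first: 1E 2A E4 CF → 0x1E2AE4CF.
0x1E2AE4CF = 506127567.

506127567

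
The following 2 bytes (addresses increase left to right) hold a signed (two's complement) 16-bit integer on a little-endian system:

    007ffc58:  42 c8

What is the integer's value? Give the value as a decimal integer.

-14270

In little-endian order the low byte comes first in memory.
Reassemble most-significant byte first: C8 42 → 0xC842.
Top bit is set, so as a signed 16-bit value this is 0xC842 − 2^16 = -14270.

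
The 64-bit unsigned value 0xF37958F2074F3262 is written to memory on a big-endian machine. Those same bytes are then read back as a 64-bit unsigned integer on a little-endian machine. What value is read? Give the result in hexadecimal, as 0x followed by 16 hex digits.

0x62324F07F25879F3

Stored big-endian, the bytes at ascending addresses are F3 79 58 F2 07 4F 32 62.
Read back as little-endian, the first byte is least significant, giving 0x62324F07F25879F3.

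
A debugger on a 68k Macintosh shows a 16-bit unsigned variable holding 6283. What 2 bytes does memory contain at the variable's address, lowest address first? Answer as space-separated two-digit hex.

6283 in hexadecimal, padded to 16 bits, is 0x188B.
Split into bytes (most-significant first): 18 8B.
Big-endian: lowest address holds the most-significant byte.
So the memory order matches the most-significant-first order: 18 8B.

18 8B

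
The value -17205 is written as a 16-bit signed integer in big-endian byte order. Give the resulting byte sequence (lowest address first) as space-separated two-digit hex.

BC CB

Two's complement of -17205 in 16 bits: 17205 = 0x4335; invert → 0xBCCA; add 1 → 0xBCCB.
Split into bytes (most-significant first): BC CB.
Big-endian: lowest address holds the most-significant byte.
So the memory order matches the most-significant-first order: BC CB.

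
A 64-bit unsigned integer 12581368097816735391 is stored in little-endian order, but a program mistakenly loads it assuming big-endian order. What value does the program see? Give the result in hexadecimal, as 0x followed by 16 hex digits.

12581368097816735391 in 64-bit hexadecimal is 0xAE99FFA042CC6E9F.
Stored little-endian, the bytes at ascending addresses are 9F 6E CC 42 A0 FF 99 AE.
Read back as big-endian, the last byte is least significant, giving 0x9F6ECC42A0FF99AE.

0x9F6ECC42A0FF99AE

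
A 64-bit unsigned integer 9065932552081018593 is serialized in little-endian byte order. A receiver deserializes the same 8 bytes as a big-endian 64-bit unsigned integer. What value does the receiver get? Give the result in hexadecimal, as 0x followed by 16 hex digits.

0xE18E706C9FA9D07D

9065932552081018593 in 64-bit hexadecimal is 0x7DD0A99F6C708EE1.
Stored little-endian, the bytes at ascending addresses are E1 8E 70 6C 9F A9 D0 7D.
Read back as big-endian, the last byte is least significant, giving 0xE18E706C9FA9D07D.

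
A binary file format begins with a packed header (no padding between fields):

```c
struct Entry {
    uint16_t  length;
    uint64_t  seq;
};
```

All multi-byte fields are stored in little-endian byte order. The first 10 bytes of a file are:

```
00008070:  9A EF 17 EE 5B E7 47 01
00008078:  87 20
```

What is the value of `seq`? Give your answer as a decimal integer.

`seq` follows `length` (2 bytes), so it starts at byte offset 2 and occupies 8 bytes.
Bytes at offsets 2..9: 17 EE 5B E7 47 01 87 20.
In little-endian order the low byte comes first in memory.
Reassemble most-significant byte first: 20 87 01 47 E7 5B EE 17 → 0x20870147E75BEE17.
0x20870147E75BEE17 = 2343843539405499927.

2343843539405499927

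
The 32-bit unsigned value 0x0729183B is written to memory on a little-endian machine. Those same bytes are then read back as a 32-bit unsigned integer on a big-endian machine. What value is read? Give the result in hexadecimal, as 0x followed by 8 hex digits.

0x3B182907

Stored little-endian, the bytes at ascending addresses are 3B 18 29 07.
Read back as big-endian, the last byte is least significant, giving 0x3B182907.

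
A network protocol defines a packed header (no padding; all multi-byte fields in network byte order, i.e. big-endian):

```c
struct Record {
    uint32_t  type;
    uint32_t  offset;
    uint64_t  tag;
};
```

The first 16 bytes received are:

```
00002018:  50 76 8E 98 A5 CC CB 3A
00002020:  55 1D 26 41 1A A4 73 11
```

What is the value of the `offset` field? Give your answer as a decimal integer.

`offset` follows `type` (4 bytes), so it starts at byte offset 4 and occupies 4 bytes.
Bytes at offsets 4..7: A5 CC CB 3A.
In big-endian order the high byte comes first in memory.
The bytes are already most-significant first: 0xA5CCCB3A.
0xA5CCCB3A = 2781662010.

2781662010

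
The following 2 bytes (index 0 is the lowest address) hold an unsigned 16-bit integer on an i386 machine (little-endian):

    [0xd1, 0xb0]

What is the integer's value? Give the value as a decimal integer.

Little-endian stores the least-significant byte at the lowest address.
Reassemble most-significant byte first: B0 D1 → 0xB0D1.
0xB0D1 = 45265.

45265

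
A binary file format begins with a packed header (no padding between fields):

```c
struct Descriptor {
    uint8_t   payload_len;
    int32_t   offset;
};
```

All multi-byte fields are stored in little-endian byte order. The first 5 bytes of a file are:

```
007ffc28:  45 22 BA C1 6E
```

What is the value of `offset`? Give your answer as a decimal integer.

`offset` follows `payload_len` (1 byte), so it starts at byte offset 1 and occupies 4 bytes.
Bytes at offsets 1..4: 22 BA C1 6E.
Little-endian stores the least-significant byte at the lowest address.
Reassemble most-significant byte first: 6E C1 BA 22 → 0x6EC1BA22.
0x6EC1BA22 = 1858189858.

1858189858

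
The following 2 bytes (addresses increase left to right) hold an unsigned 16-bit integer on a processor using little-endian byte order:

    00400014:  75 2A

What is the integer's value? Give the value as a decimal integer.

Little-endian stores the least-significant byte at the lowest address.
Reassemble most-significant byte first: 2A 75 → 0x2A75.
0x2A75 = 10869.

10869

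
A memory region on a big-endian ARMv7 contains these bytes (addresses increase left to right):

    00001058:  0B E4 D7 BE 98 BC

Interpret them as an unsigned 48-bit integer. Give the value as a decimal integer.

Big-endian: lowest address holds the most-significant byte.
The bytes are already most-significant first: 0x0BE4D7BE98BC.
0x0BE4D7BE98BC = 13077500041404.

13077500041404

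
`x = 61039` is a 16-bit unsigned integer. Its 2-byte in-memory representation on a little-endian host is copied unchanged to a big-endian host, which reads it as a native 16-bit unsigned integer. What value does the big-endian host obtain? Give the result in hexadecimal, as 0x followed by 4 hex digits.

0x6FEE

61039 in 16-bit hexadecimal is 0xEE6F.
Stored little-endian, the bytes at ascending addresses are 6F EE.
Read back as big-endian, the last byte is least significant, giving 0x6FEE.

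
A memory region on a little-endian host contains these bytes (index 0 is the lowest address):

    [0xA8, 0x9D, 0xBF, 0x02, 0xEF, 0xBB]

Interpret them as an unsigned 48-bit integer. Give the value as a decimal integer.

206635217690024

Little-endian stores the least-significant byte at the lowest address.
Reassemble most-significant byte first: BB EF 02 BF 9D A8 → 0xBBEF02BF9DA8.
0xBBEF02BF9DA8 = 206635217690024.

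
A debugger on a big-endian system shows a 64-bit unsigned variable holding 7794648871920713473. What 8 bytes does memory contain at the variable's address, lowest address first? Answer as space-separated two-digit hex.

6C 2C 27 D9 E7 BB BF 01

7794648871920713473 in hexadecimal, padded to 64 bits, is 0x6C2C27D9E7BBBF01.
Split into bytes (most-significant first): 6C 2C 27 D9 E7 BB BF 01.
In big-endian order the high byte comes first in memory.
So the memory order matches the most-significant-first order: 6C 2C 27 D9 E7 BB BF 01.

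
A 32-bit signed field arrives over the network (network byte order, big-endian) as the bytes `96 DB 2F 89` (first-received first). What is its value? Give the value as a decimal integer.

In big-endian order the high byte comes first in memory.
The bytes are already most-significant first: 0x96DB2F89.
Top bit is set, so as a signed 32-bit value this is 0x96DB2F89 − 2^32 = -1764020343.

-1764020343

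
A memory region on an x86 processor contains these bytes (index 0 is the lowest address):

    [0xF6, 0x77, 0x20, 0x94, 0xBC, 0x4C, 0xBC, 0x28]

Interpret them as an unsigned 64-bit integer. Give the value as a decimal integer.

In little-endian order the low byte comes first in memory.
Reassemble most-significant byte first: 28 BC 4C BC 94 20 77 F6 → 0x28BC4CBC942077F6.
0x28BC4CBC942077F6 = 2935305429961439222.

2935305429961439222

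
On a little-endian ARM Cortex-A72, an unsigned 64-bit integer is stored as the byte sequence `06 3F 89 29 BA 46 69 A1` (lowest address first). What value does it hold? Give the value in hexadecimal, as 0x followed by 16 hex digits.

0xA16946BA29893F06

Little-endian stores the least-significant byte at the lowest address.
Reassemble most-significant byte first: A1 69 46 BA 29 89 3F 06 → 0xA16946BA29893F06.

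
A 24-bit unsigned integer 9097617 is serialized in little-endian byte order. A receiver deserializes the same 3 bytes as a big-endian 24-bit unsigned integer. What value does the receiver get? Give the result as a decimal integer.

9556362

9097617 in 24-bit hexadecimal is 0x8AD191.
Stored little-endian, the bytes at ascending addresses are 91 D1 8A.
Read back as big-endian, the last byte is least significant, giving 0x91D18A.
0x91D18A = 9556362.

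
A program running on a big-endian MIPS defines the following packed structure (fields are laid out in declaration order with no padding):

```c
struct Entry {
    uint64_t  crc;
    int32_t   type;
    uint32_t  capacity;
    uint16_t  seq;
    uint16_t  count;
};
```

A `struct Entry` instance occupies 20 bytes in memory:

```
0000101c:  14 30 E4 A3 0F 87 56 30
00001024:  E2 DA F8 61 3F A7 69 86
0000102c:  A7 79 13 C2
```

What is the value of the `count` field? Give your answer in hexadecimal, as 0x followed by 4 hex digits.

`count` follows `crc` (8 B), `type` (4 B), `capacity` (4 B), `seq` (2 B), so it starts at offset 8 + 4 + 4 + 2 = 18 and occupies 2 bytes.
Bytes at offsets 18..19: 13 C2.
Big-endian: lowest address holds the most-significant byte.
The bytes are already most-significant first: 0x13C2.

0x13C2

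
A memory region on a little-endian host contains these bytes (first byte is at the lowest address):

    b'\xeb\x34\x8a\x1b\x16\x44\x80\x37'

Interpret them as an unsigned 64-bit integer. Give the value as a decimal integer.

3999271330847012075

In little-endian order the low byte comes first in memory.
Reassemble most-significant byte first: 37 80 44 16 1B 8A 34 EB → 0x378044161B8A34EB.
0x378044161B8A34EB = 3999271330847012075.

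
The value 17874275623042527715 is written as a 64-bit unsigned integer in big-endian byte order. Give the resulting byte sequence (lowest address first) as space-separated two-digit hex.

17874275623042527715 in hexadecimal, padded to 64 bits, is 0xF80E2EFA28DFB1E3.
Split into bytes (most-significant first): F8 0E 2E FA 28 DF B1 E3.
Big-endian stores the most-significant byte at the lowest address.
So the memory order matches the most-significant-first order: F8 0E 2E FA 28 DF B1 E3.

F8 0E 2E FA 28 DF B1 E3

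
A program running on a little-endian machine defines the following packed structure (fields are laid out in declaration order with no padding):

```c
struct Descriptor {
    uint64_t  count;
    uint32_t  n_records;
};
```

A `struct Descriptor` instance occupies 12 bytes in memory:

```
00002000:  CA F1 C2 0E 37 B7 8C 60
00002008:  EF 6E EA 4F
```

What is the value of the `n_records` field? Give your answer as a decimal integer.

`n_records` follows `count` (8 bytes), so it starts at byte offset 8 and occupies 4 bytes.
Bytes at offsets 8..11: EF 6E EA 4F.
Little-endian stores the least-significant byte at the lowest address.
Reassemble most-significant byte first: 4F EA 6E EF → 0x4FEA6EEF.
0x4FEA6EEF = 1340763887.

1340763887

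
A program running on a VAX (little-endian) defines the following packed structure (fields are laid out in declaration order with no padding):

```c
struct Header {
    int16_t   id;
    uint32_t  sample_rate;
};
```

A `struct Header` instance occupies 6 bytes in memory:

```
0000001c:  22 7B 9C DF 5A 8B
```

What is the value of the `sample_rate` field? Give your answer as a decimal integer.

2337988508

`sample_rate` follows `id` (2 bytes), so it starts at byte offset 2 and occupies 4 bytes.
Bytes at offsets 2..5: 9C DF 5A 8B.
Little-endian: lowest address holds the least-significant byte.
Reassemble most-significant byte first: 8B 5A DF 9C → 0x8B5ADF9C.
0x8B5ADF9C = 2337988508.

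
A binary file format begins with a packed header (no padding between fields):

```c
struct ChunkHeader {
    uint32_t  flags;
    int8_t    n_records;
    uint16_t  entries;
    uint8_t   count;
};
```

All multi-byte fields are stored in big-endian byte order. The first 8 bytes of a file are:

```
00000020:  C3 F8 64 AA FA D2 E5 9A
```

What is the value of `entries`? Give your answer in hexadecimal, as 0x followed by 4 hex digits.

`entries` follows `flags` (4 B), `n_records` (1 B), so it starts at offset 4 + 1 = 5 and occupies 2 bytes.
Bytes at offsets 5..6: D2 E5.
Big-endian: lowest address holds the most-significant byte.
The bytes are already most-significant first: 0xD2E5.

0xD2E5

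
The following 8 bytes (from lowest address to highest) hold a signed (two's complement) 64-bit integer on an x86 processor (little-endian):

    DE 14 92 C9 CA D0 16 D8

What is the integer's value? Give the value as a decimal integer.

Little-endian: lowest address holds the least-significant byte.
Reassemble most-significant byte first: D8 16 D0 CA C9 92 14 DE → 0xD816D0CAC99214DE.
Top bit is set, so as a signed 64-bit value this is 0xD816D0CAC99214DE − 2^64 = -2875881742645717794.

-2875881742645717794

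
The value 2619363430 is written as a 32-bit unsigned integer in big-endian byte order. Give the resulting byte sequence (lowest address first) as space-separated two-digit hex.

9C 20 50 66

2619363430 in hexadecimal, padded to 32 bits, is 0x9C205066.
Split into bytes (most-significant first): 9C 20 50 66.
In big-endian order the high byte comes first in memory.
So the memory order matches the most-significant-first order: 9C 20 50 66.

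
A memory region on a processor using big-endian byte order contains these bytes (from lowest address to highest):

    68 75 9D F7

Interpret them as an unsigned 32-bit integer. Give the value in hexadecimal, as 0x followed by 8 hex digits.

0x68759DF7

Big-endian stores the most-significant byte at the lowest address.
The bytes are already most-significant first: 0x68759DF7.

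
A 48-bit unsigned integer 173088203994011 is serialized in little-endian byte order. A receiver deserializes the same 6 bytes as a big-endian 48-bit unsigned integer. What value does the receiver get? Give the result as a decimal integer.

171471892409501

173088203994011 in 48-bit hexadecimal is 0x9D6C3CE9F39B.
Stored little-endian, the bytes at ascending addresses are 9B F3 E9 3C 6C 9D.
Read back as big-endian, the last byte is least significant, giving 0x9BF3E93C6C9D.
0x9BF3E93C6C9D = 171471892409501.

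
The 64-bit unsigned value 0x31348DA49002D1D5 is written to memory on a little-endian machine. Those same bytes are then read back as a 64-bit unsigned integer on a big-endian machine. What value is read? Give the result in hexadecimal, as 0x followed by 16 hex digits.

Stored little-endian, the bytes at ascending addresses are D5 D1 02 90 A4 8D 34 31.
Read back as big-endian, the last byte is least significant, giving 0xD5D10290A48D3431.

0xD5D10290A48D3431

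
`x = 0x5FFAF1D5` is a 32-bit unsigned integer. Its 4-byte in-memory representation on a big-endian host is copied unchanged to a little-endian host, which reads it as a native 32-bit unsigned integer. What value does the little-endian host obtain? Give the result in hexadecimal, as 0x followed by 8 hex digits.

Stored big-endian, the bytes at ascending addresses are 5F FA F1 D5.
Read back as little-endian, the first byte is least significant, giving 0xD5F1FA5F.

0xD5F1FA5F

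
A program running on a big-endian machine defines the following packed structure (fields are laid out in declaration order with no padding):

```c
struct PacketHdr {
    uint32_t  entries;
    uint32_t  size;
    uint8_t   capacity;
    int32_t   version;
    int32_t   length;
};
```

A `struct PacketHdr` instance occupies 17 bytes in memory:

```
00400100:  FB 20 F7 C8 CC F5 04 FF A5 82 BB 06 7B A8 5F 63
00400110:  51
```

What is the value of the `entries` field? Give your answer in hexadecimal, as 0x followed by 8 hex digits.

0xFB20F7C8

`entries` is the first field, at byte offset 0, occupying 4 bytes.
Bytes at offsets 0..3: FB 20 F7 C8.
Big-endian: lowest address holds the most-significant byte.
The bytes are already most-significant first: 0xFB20F7C8.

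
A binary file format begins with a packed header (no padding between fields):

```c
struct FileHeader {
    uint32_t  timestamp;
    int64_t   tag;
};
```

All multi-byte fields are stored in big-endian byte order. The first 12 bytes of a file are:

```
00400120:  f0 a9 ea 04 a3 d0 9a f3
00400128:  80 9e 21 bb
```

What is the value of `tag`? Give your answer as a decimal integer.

`tag` follows `timestamp` (4 bytes), so it starts at byte offset 4 and occupies 8 bytes.
Bytes at offsets 4..11: A3 D0 9A F3 80 9E 21 BB.
Big-endian: lowest address holds the most-significant byte.
The bytes are already most-significant first: 0xA3D09AF3809E21BB.
Top bit is set, so as a signed 64-bit value this is 0xA3D09AF3809E21BB − 2^64 = -6642639079745904197.

-6642639079745904197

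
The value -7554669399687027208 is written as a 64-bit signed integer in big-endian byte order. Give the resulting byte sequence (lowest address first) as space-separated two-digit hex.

Two's complement of -7554669399687027208 in 64 bits: 7554669399687027208 = 0x68D793CAEBDBDA08; invert → 0x97286C35142425F7; add 1 → 0x97286C35142425F8.
Split into bytes (most-significant first): 97 28 6C 35 14 24 25 F8.
In big-endian order the high byte comes first in memory.
So the memory order matches the most-significant-first order: 97 28 6C 35 14 24 25 F8.

97 28 6C 35 14 24 25 F8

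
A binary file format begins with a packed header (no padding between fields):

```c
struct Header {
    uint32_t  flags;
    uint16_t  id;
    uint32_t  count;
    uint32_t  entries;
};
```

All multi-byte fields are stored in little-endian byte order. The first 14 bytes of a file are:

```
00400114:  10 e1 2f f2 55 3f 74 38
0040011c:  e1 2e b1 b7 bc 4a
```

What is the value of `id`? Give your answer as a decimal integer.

16213

`id` follows `flags` (4 bytes), so it starts at byte offset 4 and occupies 2 bytes.
Bytes at offsets 4..5: 55 3F.
Little-endian stores the least-significant byte at the lowest address.
Reassemble most-significant byte first: 3F 55 → 0x3F55.
0x3F55 = 16213.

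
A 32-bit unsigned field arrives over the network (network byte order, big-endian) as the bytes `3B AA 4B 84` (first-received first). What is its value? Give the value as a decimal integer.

In big-endian order the high byte comes first in memory.
The bytes are already most-significant first: 0x3BAA4B84.
0x3BAA4B84 = 1001016196.

1001016196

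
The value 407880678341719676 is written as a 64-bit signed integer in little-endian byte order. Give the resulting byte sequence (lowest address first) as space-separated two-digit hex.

407880678341719676 in hexadecimal, padded to 64 bits, is 0x05A91550DF4DB67C.
Split into bytes (most-significant first): 05 A9 15 50 DF 4D B6 7C.
Little-endian stores the least-significant byte at the lowest address.
So at ascending addresses the bytes are 7C B6 4D DF 50 15 A9 05.

7C B6 4D DF 50 15 A9 05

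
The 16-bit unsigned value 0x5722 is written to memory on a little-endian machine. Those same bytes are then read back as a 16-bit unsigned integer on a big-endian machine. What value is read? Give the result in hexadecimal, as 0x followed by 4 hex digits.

Stored little-endian, the bytes at ascending addresses are 22 57.
Read back as big-endian, the last byte is least significant, giving 0x2257.

0x2257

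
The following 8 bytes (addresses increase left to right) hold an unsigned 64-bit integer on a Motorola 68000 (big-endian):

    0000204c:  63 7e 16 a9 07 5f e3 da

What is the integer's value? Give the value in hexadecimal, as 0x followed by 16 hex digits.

Big-endian stores the most-significant byte at the lowest address.
The bytes are already most-significant first: 0x637E16A9075FE3DA.

0x637E16A9075FE3DA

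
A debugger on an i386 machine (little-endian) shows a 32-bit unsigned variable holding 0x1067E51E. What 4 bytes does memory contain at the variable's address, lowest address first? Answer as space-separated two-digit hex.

Split into bytes (most-significant first): 10 67 E5 1E.
Little-endian: lowest address holds the least-significant byte.
So at ascending addresses the bytes are 1E E5 67 10.

1E E5 67 10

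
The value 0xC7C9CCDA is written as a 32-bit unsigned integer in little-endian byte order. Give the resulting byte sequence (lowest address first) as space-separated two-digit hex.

DA CC C9 C7

Split into bytes (most-significant first): C7 C9 CC DA.
Little-endian: lowest address holds the least-significant byte.
So at ascending addresses the bytes are DA CC C9 C7.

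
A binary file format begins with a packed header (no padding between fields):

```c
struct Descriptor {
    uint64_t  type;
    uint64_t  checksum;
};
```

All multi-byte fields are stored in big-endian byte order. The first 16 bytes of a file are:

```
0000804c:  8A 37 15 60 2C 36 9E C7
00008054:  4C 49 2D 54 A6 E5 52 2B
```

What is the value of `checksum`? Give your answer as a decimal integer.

5496974661782950443

`checksum` follows `type` (8 bytes), so it starts at byte offset 8 and occupies 8 bytes.
Bytes at offsets 8..15: 4C 49 2D 54 A6 E5 52 2B.
In big-endian order the high byte comes first in memory.
The bytes are already most-significant first: 0x4C492D54A6E5522B.
0x4C492D54A6E5522B = 5496974661782950443.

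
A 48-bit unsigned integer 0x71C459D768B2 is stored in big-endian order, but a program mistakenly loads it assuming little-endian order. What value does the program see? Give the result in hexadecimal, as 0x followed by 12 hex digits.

0xB268D759C471

Stored big-endian, the bytes at ascending addresses are 71 C4 59 D7 68 B2.
Read back as little-endian, the first byte is least significant, giving 0xB268D759C471.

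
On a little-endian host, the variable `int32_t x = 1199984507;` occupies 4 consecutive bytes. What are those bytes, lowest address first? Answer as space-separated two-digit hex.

1199984507 in hexadecimal, padded to 32 bits, is 0x47864F7B.
Split into bytes (most-significant first): 47 86 4F 7B.
In little-endian order the low byte comes first in memory.
So at ascending addresses the bytes are 7B 4F 86 47.

7B 4F 86 47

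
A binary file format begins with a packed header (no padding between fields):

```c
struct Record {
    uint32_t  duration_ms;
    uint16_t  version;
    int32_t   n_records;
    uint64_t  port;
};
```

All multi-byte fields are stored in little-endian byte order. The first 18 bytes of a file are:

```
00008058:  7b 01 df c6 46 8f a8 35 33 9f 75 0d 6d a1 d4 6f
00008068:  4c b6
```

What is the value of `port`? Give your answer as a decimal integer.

`port` follows `duration_ms` (4 B), `version` (2 B), `n_records` (4 B), so it starts at offset 4 + 2 + 4 = 10 and occupies 8 bytes.
Bytes at offsets 10..17: 75 0D 6D A1 D4 6F 4C B6.
Little-endian: lowest address holds the least-significant byte.
Reassemble most-significant byte first: B6 4C 6F D4 A1 6D 0D 75 → 0xB64C6FD4A16D0D75.
0xB64C6FD4A16D0D75 = 13135997172164922741.

13135997172164922741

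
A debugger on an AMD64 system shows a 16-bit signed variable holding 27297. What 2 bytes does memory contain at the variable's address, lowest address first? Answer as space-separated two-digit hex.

27297 in hexadecimal, padded to 16 bits, is 0x6AA1.
Split into bytes (most-significant first): 6A A1.
In little-endian order the low byte comes first in memory.
So at ascending addresses the bytes are A1 6A.

A1 6A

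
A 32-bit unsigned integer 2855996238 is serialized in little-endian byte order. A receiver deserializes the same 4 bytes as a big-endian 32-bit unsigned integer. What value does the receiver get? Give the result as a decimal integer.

1309359018

2855996238 in 32-bit hexadecimal is 0xAA3B0B4E.
Stored little-endian, the bytes at ascending addresses are 4E 0B 3B AA.
Read back as big-endian, the last byte is least significant, giving 0x4E0B3BAA.
0x4E0B3BAA = 1309359018.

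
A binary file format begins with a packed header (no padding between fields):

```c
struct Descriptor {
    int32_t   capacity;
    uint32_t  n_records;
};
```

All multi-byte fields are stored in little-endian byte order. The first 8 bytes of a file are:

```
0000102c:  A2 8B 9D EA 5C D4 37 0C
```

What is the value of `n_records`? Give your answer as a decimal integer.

204985436

`n_records` follows `capacity` (4 bytes), so it starts at byte offset 4 and occupies 4 bytes.
Bytes at offsets 4..7: 5C D4 37 0C.
Little-endian stores the least-significant byte at the lowest address.
Reassemble most-significant byte first: 0C 37 D4 5C → 0x0C37D45C.
0x0C37D45C = 204985436.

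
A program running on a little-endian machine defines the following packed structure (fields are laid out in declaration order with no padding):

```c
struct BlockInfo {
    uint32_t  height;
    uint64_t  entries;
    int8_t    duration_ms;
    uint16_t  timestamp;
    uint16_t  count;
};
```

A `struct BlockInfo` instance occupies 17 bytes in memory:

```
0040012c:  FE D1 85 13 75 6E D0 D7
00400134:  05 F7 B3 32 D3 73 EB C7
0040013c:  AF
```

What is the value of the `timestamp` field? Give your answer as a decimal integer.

60275

`timestamp` follows `height` (4 B), `entries` (8 B), `duration_ms` (1 B), so it starts at offset 4 + 8 + 1 = 13 and occupies 2 bytes.
Bytes at offsets 13..14: 73 EB.
Little-endian: lowest address holds the least-significant byte.
Reassemble most-significant byte first: EB 73 → 0xEB73.
0xEB73 = 60275.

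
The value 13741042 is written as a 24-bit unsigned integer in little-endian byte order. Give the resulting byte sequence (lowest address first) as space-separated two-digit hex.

F2 AB D1

13741042 in hexadecimal, padded to 24 bits, is 0xD1ABF2.
Split into bytes (most-significant first): D1 AB F2.
Little-endian stores the least-significant byte at the lowest address.
So at ascending addresses the bytes are F2 AB D1.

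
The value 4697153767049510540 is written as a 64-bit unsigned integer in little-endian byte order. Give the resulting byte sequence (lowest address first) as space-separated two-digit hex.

8C BE 5F EC 76 A4 2F 41

4697153767049510540 in hexadecimal, padded to 64 bits, is 0x412FA476EC5FBE8C.
Split into bytes (most-significant first): 41 2F A4 76 EC 5F BE 8C.
Little-endian: lowest address holds the least-significant byte.
So at ascending addresses the bytes are 8C BE 5F EC 76 A4 2F 41.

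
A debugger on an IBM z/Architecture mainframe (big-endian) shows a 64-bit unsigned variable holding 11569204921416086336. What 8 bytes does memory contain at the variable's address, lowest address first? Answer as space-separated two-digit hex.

A0 8E 12 94 6A B4 F3 40

11569204921416086336 in hexadecimal, padded to 64 bits, is 0xA08E12946AB4F340.
Split into bytes (most-significant first): A0 8E 12 94 6A B4 F3 40.
Big-endian stores the most-significant byte at the lowest address.
So the memory order matches the most-significant-first order: A0 8E 12 94 6A B4 F3 40.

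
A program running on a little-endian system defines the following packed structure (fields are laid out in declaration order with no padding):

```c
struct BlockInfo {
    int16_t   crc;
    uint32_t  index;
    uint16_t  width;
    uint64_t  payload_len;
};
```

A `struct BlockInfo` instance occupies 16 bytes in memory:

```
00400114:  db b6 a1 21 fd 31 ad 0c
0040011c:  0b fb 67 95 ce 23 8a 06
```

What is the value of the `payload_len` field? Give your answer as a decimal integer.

`payload_len` follows `crc` (2 B), `index` (4 B), `width` (2 B), so it starts at offset 2 + 4 + 2 = 8 and occupies 8 bytes.
Bytes at offsets 8..15: 0B FB 67 95 CE 23 8A 06.
Little-endian: lowest address holds the least-significant byte.
Reassemble most-significant byte first: 06 8A 23 CE 95 67 FB 0B → 0x068A23CE9567FB0B.
0x068A23CE9567FB0B = 471228481190492939.

471228481190492939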